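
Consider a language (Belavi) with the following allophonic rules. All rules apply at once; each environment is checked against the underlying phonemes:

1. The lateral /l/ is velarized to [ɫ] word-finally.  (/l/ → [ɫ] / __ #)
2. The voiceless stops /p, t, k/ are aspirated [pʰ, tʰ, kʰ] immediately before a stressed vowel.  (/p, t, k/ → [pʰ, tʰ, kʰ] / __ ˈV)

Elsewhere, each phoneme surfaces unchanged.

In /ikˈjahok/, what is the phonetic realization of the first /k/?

/k/ — between /i/ and /j/; rule 2 does not apply here → [k].

[k]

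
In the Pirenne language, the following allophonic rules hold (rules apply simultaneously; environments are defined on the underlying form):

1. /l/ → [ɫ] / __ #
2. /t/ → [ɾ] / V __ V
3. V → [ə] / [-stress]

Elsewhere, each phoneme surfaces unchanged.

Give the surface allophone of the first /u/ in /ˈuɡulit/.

/u/ (word-initial): rule 3 targets it, but not in an unstressed syllable → unchanged [u].

[u]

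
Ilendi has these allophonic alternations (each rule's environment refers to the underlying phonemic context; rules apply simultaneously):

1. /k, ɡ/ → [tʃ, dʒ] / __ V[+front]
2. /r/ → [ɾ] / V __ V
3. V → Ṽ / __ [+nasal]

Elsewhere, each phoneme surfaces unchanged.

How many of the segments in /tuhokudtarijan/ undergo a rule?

2

Segments that undergo a rule: /r/ → [ɾ] (rule 2); /a/ → [ã] (rule 3).
All other segments surface unchanged.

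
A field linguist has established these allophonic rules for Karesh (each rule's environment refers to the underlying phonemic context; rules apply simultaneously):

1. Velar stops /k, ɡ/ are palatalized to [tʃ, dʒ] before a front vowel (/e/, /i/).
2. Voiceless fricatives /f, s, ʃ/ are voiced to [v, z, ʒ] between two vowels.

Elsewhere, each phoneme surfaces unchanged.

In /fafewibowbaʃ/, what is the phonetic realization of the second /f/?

[v]

/f/ meets the environment for rule 2 (between two vowels) → [v].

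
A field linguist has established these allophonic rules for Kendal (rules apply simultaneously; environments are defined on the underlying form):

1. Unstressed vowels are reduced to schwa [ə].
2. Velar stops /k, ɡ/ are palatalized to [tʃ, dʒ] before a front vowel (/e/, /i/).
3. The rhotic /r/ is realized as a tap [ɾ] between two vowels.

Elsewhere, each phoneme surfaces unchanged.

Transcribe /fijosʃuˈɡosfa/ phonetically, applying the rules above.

/f/ (word-initial): no rule targets it → [f].
/i/ (between /f/ and /j/) occurs in an unstressed syllable → [ə] by rule 1.
/j/ (between /i/ and /o/) is unaffected → [j].
Rule 1 applies to /o/ (between /j/ and /s/: in an unstressed syllable) → [ə].
/s/ (between /o/ and /ʃ/): no rule targets it → [s].
/ʃ/ (between /s/ and /u/): no rule targets it → [ʃ].
Rule 1 applies to /u/ (between /ʃ/ and /ɡ/: in an unstressed syllable) → [ə].
/ɡ/ (between /u/ and /o/) is in the target of rule 2 but the environment (before a front vowel) is not met → [ɡ].
/o/ (between /ɡ/ and /s/) is in the target of rule 1 but the environment (in an unstressed syllable) is not met → [o].
/s/ — not in any rule's target class → [s].
/f/ (between /s/ and /a/): no rule targets it → [f].
/a/ meets the environment for rule 1 (in an unstressed syllable) → [ə].

[fəjəsʃəˈɡosfə]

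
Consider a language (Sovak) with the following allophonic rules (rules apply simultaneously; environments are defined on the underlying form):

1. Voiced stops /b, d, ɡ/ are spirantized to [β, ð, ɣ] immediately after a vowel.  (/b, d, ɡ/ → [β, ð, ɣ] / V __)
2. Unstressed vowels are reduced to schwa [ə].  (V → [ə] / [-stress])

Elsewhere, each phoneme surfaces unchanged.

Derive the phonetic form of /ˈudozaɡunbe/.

/u/ (word-initial): rule 2 targets it, but not in an unstressed syllable → unchanged [u].
/d/ meets the environment for rule 1 (immediately after a vowel) → [ð].
/o/ (between /d/ and /z/): in an unstressed syllable, so rule 2 applies → [ə].
/z/ (between /o/ and /a/) is unaffected → [z].
/a/ (between /z/ and /ɡ/) occurs in an unstressed syllable → [ə] by rule 2.
/ɡ/ (between /a/ and /u/): immediately after a vowel, so rule 1 applies → [ɣ].
/u/ — between /ɡ/ and /n/, in an unstressed syllable — surfaces as [ə] (rule 2).
/n/ (between /u/ and /b/): no rule targets it → [n].
/b/ (between /n/ and /e/): rule 1 targets it, but not immediately after a vowel → unchanged [b].
Rule 2 applies to /e/ (word-final: in an unstressed syllable) → [ə].

[ˈuðəzəɣənbə]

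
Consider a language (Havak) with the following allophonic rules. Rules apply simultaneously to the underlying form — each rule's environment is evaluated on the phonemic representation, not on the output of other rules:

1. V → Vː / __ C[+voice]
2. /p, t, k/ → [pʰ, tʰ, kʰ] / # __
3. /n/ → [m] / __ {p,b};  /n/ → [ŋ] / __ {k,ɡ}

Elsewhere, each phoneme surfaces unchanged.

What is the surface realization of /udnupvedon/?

[uːdnupveːdoːn]

/u/ (word-initial) occurs before a voiced consonant → [uː] by rule 1.
/d/ (between /u/ and /n/) is unaffected → [d].
/n/ (between /d/ and /u/) is in the target of rule 3 but the environment (before a labial or velar stop) is not met → [n].
/u/ (between /n/ and /p/) is in the target of rule 1 but the environment (before a voiced consonant) is not met → [u].
/p/ — between /u/ and /v/; rule 2 does not apply here → [p].
/v/ — not in any rule's target class → [v].
/e/ — between /v/ and /d/, before a voiced consonant — surfaces as [eː] (rule 1).
/d/ (between /e/ and /o/) is unaffected → [d].
/o/ (between /d/ and /n/) occurs before a voiced consonant → [oː] by rule 1.
/n/ — word-final; rule 3 does not apply here → [n].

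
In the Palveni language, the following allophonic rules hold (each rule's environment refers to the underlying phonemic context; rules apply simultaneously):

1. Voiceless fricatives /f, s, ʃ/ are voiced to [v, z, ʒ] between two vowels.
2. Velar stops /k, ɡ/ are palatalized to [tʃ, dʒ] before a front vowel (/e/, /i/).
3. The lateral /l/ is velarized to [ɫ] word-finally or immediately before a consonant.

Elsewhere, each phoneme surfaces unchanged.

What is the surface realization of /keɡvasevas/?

[tʃeɡvazevas]

/k/ meets the environment for rule 2 (before a front vowel) → [tʃ].
/e/ stays [e].
/ɡ/ (between /e/ and /v/) is in the target of rule 2 but the environment (before a front vowel) is not met → [ɡ].
/v/ stays [v].
/a/ (between /v/ and /s/): no rule targets it → [a].
/s/ — between /a/ and /e/, between two vowels — surfaces as [z] (rule 1).
/e/ — not in any rule's target class → [e].
/v/ (between /e/ and /a/): no rule targets it → [v].
/a/ (between /v/ and /s/) is unaffected → [a].
/s/ (word-final): rule 1 targets it, but not between two vowels → unchanged [s].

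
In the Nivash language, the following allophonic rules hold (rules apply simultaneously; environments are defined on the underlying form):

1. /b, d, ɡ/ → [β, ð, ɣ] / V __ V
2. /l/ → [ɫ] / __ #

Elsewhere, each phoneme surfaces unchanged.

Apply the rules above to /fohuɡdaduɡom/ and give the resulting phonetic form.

/ɡ/ — between /u/ and /d/; rule 1 does not apply here → [ɡ].
/d/ (between /ɡ/ and /a/): rule 1 targets it, but not between two vowels → unchanged [d].
/d/ meets the environment for rule 1 (between two vowels) → [ð].
/ɡ/ — between /u/ and /o/, between two vowels — surfaces as [ɣ] (rule 1).

[fohuɡdaðuɣom]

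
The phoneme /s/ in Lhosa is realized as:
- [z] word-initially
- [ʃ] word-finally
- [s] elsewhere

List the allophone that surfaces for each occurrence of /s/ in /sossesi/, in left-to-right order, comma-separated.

Occurrence 1 (position 1): word-initially → [z].
Occurrence 2 (position 3): no conditioning environment matches → elsewhere allophone [s].
Occurrence 3 (position 4): no conditioning environment matches → elsewhere allophone [s].
Occurrence 4 (position 6): no conditioning environment matches → elsewhere allophone [s].

[z], [s], [s], [s]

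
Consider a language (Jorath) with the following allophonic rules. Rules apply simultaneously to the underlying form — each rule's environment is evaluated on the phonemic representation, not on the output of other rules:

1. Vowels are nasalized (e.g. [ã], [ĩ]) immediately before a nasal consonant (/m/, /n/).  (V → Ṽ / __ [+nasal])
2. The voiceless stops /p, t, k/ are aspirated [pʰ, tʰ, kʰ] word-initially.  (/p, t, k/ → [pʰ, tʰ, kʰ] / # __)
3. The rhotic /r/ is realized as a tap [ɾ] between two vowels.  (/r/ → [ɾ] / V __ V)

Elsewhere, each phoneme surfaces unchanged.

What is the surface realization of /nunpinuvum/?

[nũnpĩnuvũm]

/n/ — not in any rule's target class → [n].
/u/ meets the environment for rule 1 (before a nasal consonant) → [ũ].
/n/ (between /u/ and /p/) is unaffected → [n].
/p/ — between /n/ and /i/; rule 2 does not apply here → [p].
/i/ meets the environment for rule 1 (before a nasal consonant) → [ĩ].
/n/ (between /i/ and /u/): no rule targets it → [n].
/u/ — between /n/ and /v/; rule 1 does not apply here → [u].
/v/ (between /u/ and /u/) is unaffected → [v].
/u/ meets the environment for rule 1 (before a nasal consonant) → [ũ].
/m/ stays [m].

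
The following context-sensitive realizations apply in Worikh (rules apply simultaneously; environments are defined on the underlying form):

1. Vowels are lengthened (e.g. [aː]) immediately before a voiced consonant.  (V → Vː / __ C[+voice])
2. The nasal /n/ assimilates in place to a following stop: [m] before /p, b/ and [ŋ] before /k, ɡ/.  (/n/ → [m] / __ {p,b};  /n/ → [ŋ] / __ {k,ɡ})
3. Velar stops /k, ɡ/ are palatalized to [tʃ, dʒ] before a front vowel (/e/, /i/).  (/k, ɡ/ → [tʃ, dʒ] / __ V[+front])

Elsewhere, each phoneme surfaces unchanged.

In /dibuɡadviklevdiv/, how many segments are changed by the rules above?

Segments that undergo a rule: /i/ → [iː] (rule 1); /u/ → [uː] (rule 1); /a/ → [aː] (rule 1); /e/ → [eː] (rule 1); /i/ → [iː] (rule 1).
All other segments surface unchanged.

5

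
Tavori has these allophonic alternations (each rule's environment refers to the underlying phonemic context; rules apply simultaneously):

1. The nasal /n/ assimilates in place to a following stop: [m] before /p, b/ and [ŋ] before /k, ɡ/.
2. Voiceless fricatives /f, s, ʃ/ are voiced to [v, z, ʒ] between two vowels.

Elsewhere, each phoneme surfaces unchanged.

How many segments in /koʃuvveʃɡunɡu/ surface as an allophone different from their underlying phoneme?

Segments that undergo a rule: /ʃ/ → [ʒ] (rule 2); /n/ → [ŋ] (rule 1).
All other segments surface unchanged.

2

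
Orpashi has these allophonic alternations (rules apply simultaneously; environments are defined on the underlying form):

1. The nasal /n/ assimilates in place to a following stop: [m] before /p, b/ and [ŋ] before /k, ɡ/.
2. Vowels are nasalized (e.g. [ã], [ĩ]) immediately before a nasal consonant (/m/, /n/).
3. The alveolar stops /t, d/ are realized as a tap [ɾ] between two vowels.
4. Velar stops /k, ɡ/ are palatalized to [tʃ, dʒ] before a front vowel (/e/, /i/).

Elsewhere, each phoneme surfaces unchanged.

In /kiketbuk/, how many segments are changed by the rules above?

Segments that undergo a rule: /k/ → [tʃ] (rule 4); /k/ → [tʃ] (rule 4).
All other segments surface unchanged.

2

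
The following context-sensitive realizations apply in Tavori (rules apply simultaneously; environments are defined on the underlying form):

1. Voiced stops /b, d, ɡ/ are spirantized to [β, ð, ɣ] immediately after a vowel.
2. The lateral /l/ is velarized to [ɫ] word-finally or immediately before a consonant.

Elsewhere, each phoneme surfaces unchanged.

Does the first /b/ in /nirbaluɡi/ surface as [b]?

Yes

/b/ (between /r/ and /a/) fails the environment for rule 1, so it stays [b].
The actual realization is [b], which matches [b].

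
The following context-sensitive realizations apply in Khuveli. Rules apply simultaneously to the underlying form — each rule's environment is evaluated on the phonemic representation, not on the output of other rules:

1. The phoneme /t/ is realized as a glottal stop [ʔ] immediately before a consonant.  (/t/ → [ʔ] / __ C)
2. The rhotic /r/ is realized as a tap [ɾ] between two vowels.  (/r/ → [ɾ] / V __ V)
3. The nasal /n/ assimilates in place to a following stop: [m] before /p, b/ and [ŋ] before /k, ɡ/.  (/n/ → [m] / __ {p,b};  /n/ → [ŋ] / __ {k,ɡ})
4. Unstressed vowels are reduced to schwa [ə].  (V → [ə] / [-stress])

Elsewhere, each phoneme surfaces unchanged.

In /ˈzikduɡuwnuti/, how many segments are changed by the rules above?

Segments that undergo a rule: /u/ → [ə] (rule 4); /u/ → [ə] (rule 4); /u/ → [ə] (rule 4); /i/ → [ə] (rule 4).
All other segments surface unchanged.

4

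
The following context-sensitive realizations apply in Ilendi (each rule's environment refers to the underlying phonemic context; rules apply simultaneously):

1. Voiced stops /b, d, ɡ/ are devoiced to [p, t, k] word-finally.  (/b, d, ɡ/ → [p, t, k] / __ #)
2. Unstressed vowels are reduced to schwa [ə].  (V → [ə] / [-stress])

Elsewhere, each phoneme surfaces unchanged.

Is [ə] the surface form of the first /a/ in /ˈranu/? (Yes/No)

No

/a/ (between /r/ and /n/) fails the environment for rule 2, so it stays [a].
The actual realization is [a], not [ə].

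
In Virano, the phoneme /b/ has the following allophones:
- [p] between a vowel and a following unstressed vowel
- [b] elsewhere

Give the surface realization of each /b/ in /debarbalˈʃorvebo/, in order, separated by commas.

[p], [b], [p]

Occurrence 1 (position 3): between a vowel and a following unstressed vowel → [p].
Occurrence 2 (position 6): no conditioning environment matches → elsewhere allophone [b].
Occurrence 3 (position 14): between a vowel and a following unstressed vowel → [p].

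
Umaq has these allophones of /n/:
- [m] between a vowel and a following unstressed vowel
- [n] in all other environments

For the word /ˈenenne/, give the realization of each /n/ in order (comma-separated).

Occurrence 1 (position 2): between a vowel and a following unstressed vowel → [m].
Occurrence 2 (position 4): no conditioning environment matches → elsewhere allophone [n].
Occurrence 3 (position 5): no conditioning environment matches → elsewhere allophone [n].

[m], [n], [n]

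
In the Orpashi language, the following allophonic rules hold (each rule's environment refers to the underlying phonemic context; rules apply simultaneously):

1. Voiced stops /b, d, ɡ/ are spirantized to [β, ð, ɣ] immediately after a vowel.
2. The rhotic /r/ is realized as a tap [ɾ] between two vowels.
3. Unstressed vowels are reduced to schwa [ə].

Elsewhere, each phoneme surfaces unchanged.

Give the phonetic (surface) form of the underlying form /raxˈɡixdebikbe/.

[rəxˈɡixdəβəkbə]

/r/ — word-initial; rule 2 does not apply here → [r].
/a/ (between /r/ and /x/) occurs in an unstressed syllable → [ə] by rule 3.
/x/ stays [x].
/ɡ/ (between /x/ and /i/) fails the environment for rule 1, so it stays [ɡ].
/i/ (between /ɡ/ and /x/): rule 3 targets it, but not in an unstressed syllable → unchanged [i].
/x/ (between /i/ and /d/): no rule targets it → [x].
/d/ — between /x/ and /e/; rule 1 does not apply here → [d].
/e/ (between /d/ and /b/): in an unstressed syllable, so rule 3 applies → [ə].
/b/ meets the environment for rule 1 (immediately after a vowel) → [β].
/i/ — between /b/ and /k/, in an unstressed syllable — surfaces as [ə] (rule 3).
/k/ (between /i/ and /b/) is unaffected → [k].
/b/ (between /k/ and /e/) fails the environment for rule 1, so it stays [b].
Rule 3 applies to /e/ (word-final: in an unstressed syllable) → [ə].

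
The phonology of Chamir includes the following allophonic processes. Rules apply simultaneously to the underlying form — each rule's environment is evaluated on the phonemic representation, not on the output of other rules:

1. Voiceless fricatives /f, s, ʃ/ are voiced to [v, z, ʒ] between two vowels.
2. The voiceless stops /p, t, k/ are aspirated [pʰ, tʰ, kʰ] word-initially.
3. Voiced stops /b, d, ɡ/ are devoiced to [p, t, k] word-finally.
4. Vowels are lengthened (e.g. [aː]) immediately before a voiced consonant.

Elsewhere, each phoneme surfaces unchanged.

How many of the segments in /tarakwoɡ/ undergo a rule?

Segments that undergo a rule: /t/ → [tʰ] (rule 2); /a/ → [aː] (rule 4); /o/ → [oː] (rule 4); /ɡ/ → [k] (rule 3).
All other segments surface unchanged.

4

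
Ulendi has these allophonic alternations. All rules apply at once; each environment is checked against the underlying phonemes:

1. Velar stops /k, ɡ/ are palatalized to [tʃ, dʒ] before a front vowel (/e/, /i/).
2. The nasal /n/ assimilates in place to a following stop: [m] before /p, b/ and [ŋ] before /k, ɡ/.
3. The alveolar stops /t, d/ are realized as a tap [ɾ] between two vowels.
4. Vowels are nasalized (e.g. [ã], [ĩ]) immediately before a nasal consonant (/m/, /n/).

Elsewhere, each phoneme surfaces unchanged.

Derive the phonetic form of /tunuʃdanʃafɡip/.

[tũnuʃdãnʃafdʒip]

/t/ (word-initial): rule 3 targets it, but not between two vowels → unchanged [t].
/u/ (between /t/ and /n/): before a nasal consonant, so rule 4 applies → [ũ].
/n/ (between /u/ and /u/): rule 2 targets it, but not before a labial or velar stop → unchanged [n].
/u/ (between /n/ and /ʃ/) fails the environment for rule 4, so it stays [u].
/d/ (between /ʃ/ and /a/): rule 3 targets it, but not between two vowels → unchanged [d].
/a/ (between /d/ and /n/): before a nasal consonant, so rule 4 applies → [ã].
/n/ — between /a/ and /ʃ/; rule 2 does not apply here → [n].
/a/ (between /ʃ/ and /f/) fails the environment for rule 4, so it stays [a].
/ɡ/ meets the environment for rule 1 (before a front vowel) → [dʒ].
/i/ — between /ɡ/ and /p/; rule 4 does not apply here → [i].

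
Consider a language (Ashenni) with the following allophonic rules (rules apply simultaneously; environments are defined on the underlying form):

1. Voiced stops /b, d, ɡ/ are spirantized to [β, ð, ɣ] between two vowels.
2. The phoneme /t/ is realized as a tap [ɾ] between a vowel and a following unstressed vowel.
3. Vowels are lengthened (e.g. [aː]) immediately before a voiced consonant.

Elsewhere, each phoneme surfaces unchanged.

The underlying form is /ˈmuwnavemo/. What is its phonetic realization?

[ˈmuːwnaːveːmo]

/u/ (between /m/ and /w/) occurs before a voiced consonant → [uː] by rule 3.
/a/ — between /n/ and /v/, before a voiced consonant — surfaces as [aː] (rule 3).
/e/ — between /v/ and /m/, before a voiced consonant — surfaces as [eː] (rule 3).
/o/ (word-final) is in the target of rule 3 but the environment (before a voiced consonant) is not met → [o].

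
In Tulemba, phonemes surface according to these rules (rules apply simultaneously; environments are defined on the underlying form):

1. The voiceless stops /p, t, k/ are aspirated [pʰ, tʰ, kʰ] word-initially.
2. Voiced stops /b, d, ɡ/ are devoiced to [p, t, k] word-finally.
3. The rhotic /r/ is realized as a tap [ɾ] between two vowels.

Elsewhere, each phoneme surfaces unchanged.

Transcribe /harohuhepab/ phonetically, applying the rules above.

[haɾohuhepap]

/h/ stays [h].
/a/ (between /h/ and /r/) is unaffected → [a].
/r/ (between /a/ and /o/): between two vowels, so rule 3 applies → [ɾ].
/o/ — not in any rule's target class → [o].
/h/ — not in any rule's target class → [h].
/u/ stays [u].
/h/ (between /u/ and /e/) is unaffected → [h].
/e/ (between /h/ and /p/): no rule targets it → [e].
/p/ (between /e/ and /a/): rule 1 targets it, but not word-initially → unchanged [p].
/a/ (between /p/ and /b/) is unaffected → [a].
/b/ — word-final, word-finally — surfaces as [p] (rule 2).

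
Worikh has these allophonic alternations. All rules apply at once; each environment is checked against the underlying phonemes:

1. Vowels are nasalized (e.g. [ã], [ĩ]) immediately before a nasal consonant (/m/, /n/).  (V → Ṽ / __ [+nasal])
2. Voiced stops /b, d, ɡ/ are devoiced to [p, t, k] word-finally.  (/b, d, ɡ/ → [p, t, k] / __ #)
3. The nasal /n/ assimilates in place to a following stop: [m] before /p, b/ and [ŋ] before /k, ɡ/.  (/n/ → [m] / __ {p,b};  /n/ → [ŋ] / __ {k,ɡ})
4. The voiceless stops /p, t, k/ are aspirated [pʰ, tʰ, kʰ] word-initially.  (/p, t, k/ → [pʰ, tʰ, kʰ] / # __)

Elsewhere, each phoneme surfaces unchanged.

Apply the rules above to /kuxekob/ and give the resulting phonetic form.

/k/ (word-initial): word-initially, so rule 4 applies → [kʰ].
/u/ (between /k/ and /x/): rule 1 targets it, but not before a nasal consonant → unchanged [u].
/x/ stays [x].
/e/ (between /x/ and /k/) is in the target of rule 1 but the environment (before a nasal consonant) is not met → [e].
/k/ (between /e/ and /o/) is in the target of rule 4 but the environment (word-initially) is not met → [k].
/o/ (between /k/ and /b/) fails the environment for rule 1, so it stays [o].
/b/ (word-final) occurs word-finally → [p] by rule 2.

[kʰuxekop]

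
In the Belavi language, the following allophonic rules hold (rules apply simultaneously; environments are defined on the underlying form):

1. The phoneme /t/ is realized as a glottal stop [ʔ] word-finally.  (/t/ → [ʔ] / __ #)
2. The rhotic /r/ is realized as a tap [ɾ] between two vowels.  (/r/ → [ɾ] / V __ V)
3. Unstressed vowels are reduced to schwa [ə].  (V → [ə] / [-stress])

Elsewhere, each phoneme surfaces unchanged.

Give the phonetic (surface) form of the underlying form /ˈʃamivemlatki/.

[ˈʃaməvəmlətkə]

/ʃ/ stays [ʃ].
/a/ — between /ʃ/ and /m/; rule 3 does not apply here → [a].
/m/ (between /a/ and /i/) is unaffected → [m].
/i/ meets the environment for rule 3 (in an unstressed syllable) → [ə].
/v/ stays [v].
/e/ (between /v/ and /m/): in an unstressed syllable, so rule 3 applies → [ə].
/m/ (between /e/ and /l/): no rule targets it → [m].
/l/ (between /m/ and /a/): no rule targets it → [l].
/a/ — between /l/ and /t/, in an unstressed syllable — surfaces as [ə] (rule 3).
/t/ (between /a/ and /k/) is in the target of rule 1 but the environment (word-finally) is not met → [t].
/k/ (between /t/ and /i/) is unaffected → [k].
/i/ — word-final, in an unstressed syllable — surfaces as [ə] (rule 3).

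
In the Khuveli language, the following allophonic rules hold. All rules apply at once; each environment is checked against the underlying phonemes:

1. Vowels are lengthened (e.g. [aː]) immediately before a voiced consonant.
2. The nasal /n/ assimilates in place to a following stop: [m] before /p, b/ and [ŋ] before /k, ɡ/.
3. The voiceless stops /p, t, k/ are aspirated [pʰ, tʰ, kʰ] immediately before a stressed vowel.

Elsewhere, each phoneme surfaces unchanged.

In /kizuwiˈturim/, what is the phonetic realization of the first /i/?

[iː]

/i/ (between /k/ and /z/) occurs before a voiced consonant → [iː] by rule 1.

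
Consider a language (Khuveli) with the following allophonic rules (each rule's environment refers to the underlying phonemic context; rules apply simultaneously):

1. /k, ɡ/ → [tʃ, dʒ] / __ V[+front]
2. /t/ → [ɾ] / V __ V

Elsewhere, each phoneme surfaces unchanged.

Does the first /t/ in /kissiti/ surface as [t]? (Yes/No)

Rule 2 applies to /t/ (between /i/ and /i/: between two vowels) → [ɾ].
The actual realization is [ɾ], not [t].

No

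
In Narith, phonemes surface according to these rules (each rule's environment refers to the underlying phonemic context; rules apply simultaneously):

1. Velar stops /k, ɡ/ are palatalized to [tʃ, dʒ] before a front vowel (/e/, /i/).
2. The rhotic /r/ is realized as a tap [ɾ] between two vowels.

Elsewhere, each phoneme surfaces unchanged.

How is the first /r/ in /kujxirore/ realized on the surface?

/r/ (between /i/ and /o/): between two vowels, so rule 2 applies → [ɾ].

[ɾ]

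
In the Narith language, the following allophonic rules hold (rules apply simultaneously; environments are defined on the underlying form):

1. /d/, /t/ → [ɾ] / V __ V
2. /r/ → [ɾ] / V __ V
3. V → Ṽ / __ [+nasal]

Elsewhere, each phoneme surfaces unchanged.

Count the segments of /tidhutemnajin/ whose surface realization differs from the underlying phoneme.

3

Segments that undergo a rule: /t/ → [ɾ] (rule 1); /e/ → [ẽ] (rule 3); /i/ → [ĩ] (rule 3).
All other segments surface unchanged.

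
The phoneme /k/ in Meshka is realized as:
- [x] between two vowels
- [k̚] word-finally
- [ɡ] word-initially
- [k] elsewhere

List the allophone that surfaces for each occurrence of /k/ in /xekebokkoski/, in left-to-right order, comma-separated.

[x], [k], [k], [k]

Occurrence 1 (position 3): between two vowels → [x].
Occurrence 2 (position 7): no conditioning environment matches → elsewhere allophone [k].
Occurrence 3 (position 8): no conditioning environment matches → elsewhere allophone [k].
Occurrence 4 (position 11): no conditioning environment matches → elsewhere allophone [k].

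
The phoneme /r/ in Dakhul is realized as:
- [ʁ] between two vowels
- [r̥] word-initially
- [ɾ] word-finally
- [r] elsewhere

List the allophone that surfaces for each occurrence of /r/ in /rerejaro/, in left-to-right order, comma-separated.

[r̥], [ʁ], [ʁ]

Occurrence 1 (position 1): word-initially → [r̥].
Occurrence 2 (position 3): between two vowels → [ʁ].
Occurrence 3 (position 7): between two vowels → [ʁ].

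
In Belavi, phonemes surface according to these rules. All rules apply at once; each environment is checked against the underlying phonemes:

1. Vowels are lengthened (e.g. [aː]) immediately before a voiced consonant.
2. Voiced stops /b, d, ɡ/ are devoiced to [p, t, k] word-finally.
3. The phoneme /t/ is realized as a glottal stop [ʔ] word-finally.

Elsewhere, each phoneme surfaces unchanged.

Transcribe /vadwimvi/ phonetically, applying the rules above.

[vaːdwiːmvi]

/v/ — not in any rule's target class → [v].
Rule 1 applies to /a/ (between /v/ and /d/: before a voiced consonant) → [aː].
/d/ — between /a/ and /w/; rule 2 does not apply here → [d].
/w/ (between /d/ and /i/): no rule targets it → [w].
/i/ — between /w/ and /m/, before a voiced consonant — surfaces as [iː] (rule 1).
/m/ stays [m].
/v/ (between /m/ and /i/) is unaffected → [v].
/i/ (word-final): rule 1 targets it, but not before a voiced consonant → unchanged [i].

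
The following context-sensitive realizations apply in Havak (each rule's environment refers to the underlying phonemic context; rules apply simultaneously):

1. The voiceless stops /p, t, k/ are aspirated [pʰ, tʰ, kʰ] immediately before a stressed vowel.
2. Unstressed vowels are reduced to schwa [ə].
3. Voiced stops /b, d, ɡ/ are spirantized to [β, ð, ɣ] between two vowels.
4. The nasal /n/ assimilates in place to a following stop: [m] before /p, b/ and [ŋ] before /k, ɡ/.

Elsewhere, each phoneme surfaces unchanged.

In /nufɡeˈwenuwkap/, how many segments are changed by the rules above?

4

Segments that undergo a rule: /u/ → [ə] (rule 2); /e/ → [ə] (rule 2); /u/ → [ə] (rule 2); /a/ → [ə] (rule 2).
All other segments surface unchanged.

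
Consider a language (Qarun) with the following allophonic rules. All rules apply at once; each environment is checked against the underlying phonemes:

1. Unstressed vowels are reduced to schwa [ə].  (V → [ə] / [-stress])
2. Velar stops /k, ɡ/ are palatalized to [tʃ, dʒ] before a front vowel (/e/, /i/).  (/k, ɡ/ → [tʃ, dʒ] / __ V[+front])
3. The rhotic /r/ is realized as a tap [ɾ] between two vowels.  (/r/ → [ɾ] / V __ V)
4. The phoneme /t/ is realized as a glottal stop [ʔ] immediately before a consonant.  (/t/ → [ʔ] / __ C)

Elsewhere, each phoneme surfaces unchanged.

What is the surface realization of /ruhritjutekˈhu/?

/r/ (word-initial): rule 3 targets it, but not between two vowels → unchanged [r].
Rule 1 applies to /u/ (between /r/ and /h/: in an unstressed syllable) → [ə].
/h/ — not in any rule's target class → [h].
/r/ (between /h/ and /i/) fails the environment for rule 3, so it stays [r].
/i/ meets the environment for rule 1 (in an unstressed syllable) → [ə].
/t/ — between /i/ and /j/, immediately before a consonant — surfaces as [ʔ] (rule 4).
/j/ (between /t/ and /u/) is unaffected → [j].
/u/ — between /j/ and /t/, in an unstressed syllable — surfaces as [ə] (rule 1).
/t/ (between /u/ and /e/) fails the environment for rule 4, so it stays [t].
Rule 1 applies to /e/ (between /t/ and /k/: in an unstressed syllable) → [ə].
/k/ (between /e/ and /h/) is in the target of rule 2 but the environment (before a front vowel) is not met → [k].
/h/ (between /k/ and /u/) is unaffected → [h].
/u/ (word-final) fails the environment for rule 1, so it stays [u].

[rəhrəʔjətəkˈhu]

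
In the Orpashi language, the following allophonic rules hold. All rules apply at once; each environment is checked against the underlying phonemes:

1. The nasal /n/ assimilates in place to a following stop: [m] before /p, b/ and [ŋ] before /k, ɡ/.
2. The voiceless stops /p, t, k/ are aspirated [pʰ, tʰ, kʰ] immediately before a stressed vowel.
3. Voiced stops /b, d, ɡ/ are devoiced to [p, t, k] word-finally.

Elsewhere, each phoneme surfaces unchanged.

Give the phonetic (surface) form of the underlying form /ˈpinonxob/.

/p/ meets the environment for rule 2 (immediately before a stressed vowel) → [pʰ].
/i/ stays [i].
/n/ (between /i/ and /o/) fails the environment for rule 1, so it stays [n].
/o/ (between /n/ and /n/) is unaffected → [o].
/n/ — between /o/ and /x/; rule 1 does not apply here → [n].
/x/ — not in any rule's target class → [x].
/o/ (between /x/ and /b/) is unaffected → [o].
/b/ — word-final, word-finally — surfaces as [p] (rule 3).

[ˈpʰinonxop]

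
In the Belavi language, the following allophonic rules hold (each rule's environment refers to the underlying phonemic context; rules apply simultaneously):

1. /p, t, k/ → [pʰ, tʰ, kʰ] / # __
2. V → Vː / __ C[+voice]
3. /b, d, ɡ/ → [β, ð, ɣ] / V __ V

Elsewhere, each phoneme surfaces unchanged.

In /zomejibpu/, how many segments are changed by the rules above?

3

Segments that undergo a rule: /o/ → [oː] (rule 2); /e/ → [eː] (rule 2); /i/ → [iː] (rule 2).
All other segments surface unchanged.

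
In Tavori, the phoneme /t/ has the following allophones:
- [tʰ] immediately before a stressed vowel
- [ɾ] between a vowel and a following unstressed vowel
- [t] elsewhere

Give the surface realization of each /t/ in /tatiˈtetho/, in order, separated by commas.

Occurrence 1 (position 1): no conditioning environment matches → elsewhere allophone [t].
Occurrence 2 (position 3): between a vowel and an unstressed vowel → [ɾ].
Occurrence 3 (position 5): immediately before a stressed vowel → [tʰ].
Occurrence 4 (position 7): no conditioning environment matches → elsewhere allophone [t].

[t], [ɾ], [tʰ], [t]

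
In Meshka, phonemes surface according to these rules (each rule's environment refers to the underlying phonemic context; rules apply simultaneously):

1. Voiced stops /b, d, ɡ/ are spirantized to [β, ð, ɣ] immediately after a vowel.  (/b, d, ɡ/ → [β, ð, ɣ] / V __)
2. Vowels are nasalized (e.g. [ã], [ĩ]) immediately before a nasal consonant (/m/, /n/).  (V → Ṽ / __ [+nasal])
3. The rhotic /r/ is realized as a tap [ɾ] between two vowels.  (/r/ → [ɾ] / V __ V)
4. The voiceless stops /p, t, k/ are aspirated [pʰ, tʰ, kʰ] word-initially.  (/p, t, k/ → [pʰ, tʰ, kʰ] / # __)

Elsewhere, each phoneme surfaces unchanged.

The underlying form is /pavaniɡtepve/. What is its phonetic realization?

[pʰavãniɣtepve]

/p/ — word-initial, word-initially — surfaces as [pʰ] (rule 4).
/a/ (between /p/ and /v/) fails the environment for rule 2, so it stays [a].
/v/ (between /a/ and /a/): no rule targets it → [v].
Rule 2 applies to /a/ (between /v/ and /n/: before a nasal consonant) → [ã].
/n/ (between /a/ and /i/) is unaffected → [n].
/i/ (between /n/ and /ɡ/): rule 2 targets it, but not before a nasal consonant → unchanged [i].
/ɡ/ — between /i/ and /t/, immediately after a vowel — surfaces as [ɣ] (rule 1).
/t/ — between /ɡ/ and /e/; rule 4 does not apply here → [t].
/e/ (between /t/ and /p/): rule 2 targets it, but not before a nasal consonant → unchanged [e].
/p/ — between /e/ and /v/; rule 4 does not apply here → [p].
/v/ — not in any rule's target class → [v].
/e/ — word-final; rule 2 does not apply here → [e].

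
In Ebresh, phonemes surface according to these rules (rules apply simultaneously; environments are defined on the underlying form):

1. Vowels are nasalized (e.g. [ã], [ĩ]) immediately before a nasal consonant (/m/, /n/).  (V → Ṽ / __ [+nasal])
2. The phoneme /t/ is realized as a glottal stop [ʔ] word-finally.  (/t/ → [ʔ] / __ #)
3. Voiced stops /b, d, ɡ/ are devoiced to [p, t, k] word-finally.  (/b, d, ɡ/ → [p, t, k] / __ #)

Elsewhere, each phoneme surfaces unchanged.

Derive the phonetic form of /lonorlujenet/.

[lõnorlujẽneʔ]

/l/ stays [l].
/o/ — between /l/ and /n/, before a nasal consonant — surfaces as [õ] (rule 1).
/n/ stays [n].
/o/ (between /n/ and /r/): rule 1 targets it, but not before a nasal consonant → unchanged [o].
/r/ — not in any rule's target class → [r].
/l/ — not in any rule's target class → [l].
/u/ — between /l/ and /j/; rule 1 does not apply here → [u].
/j/ stays [j].
/e/ (between /j/ and /n/): before a nasal consonant, so rule 1 applies → [ẽ].
/n/ (between /e/ and /e/): no rule targets it → [n].
/e/ (between /n/ and /t/): rule 1 targets it, but not before a nasal consonant → unchanged [e].
/t/ meets the environment for rule 2 (word-finally) → [ʔ].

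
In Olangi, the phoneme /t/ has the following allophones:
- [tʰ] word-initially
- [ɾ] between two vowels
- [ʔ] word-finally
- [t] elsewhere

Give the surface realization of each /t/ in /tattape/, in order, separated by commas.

Occurrence 1 (position 1): word-initially → [tʰ].
Occurrence 2 (position 3): no conditioning environment matches → elsewhere allophone [t].
Occurrence 3 (position 4): no conditioning environment matches → elsewhere allophone [t].

[tʰ], [t], [t]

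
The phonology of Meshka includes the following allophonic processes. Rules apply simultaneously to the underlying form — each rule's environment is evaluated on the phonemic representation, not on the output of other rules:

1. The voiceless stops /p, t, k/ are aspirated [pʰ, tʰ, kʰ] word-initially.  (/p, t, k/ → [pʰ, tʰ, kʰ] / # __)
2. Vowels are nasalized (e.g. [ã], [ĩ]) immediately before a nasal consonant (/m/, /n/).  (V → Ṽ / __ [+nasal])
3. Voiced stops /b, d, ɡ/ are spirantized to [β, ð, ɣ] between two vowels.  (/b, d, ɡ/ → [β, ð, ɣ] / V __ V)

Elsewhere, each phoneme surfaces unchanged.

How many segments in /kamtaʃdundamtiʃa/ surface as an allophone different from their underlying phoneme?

4

Segments that undergo a rule: /k/ → [kʰ] (rule 1); /a/ → [ã] (rule 2); /u/ → [ũ] (rule 2); /a/ → [ã] (rule 2).
All other segments surface unchanged.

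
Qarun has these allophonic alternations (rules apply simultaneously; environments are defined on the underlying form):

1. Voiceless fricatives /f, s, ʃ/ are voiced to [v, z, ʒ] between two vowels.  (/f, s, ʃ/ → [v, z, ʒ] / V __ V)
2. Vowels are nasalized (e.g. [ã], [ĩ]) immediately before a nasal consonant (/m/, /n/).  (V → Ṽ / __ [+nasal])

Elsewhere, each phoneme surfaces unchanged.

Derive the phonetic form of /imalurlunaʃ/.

/i/ (word-initial): before a nasal consonant, so rule 2 applies → [ĩ].
/a/ (between /m/ and /l/): rule 2 targets it, but not before a nasal consonant → unchanged [a].
/u/ (between /l/ and /r/) is in the target of rule 2 but the environment (before a nasal consonant) is not met → [u].
/u/ (between /l/ and /n/): before a nasal consonant, so rule 2 applies → [ũ].
/a/ (between /n/ and /ʃ/): rule 2 targets it, but not before a nasal consonant → unchanged [a].
/ʃ/ (word-final): rule 1 targets it, but not between two vowels → unchanged [ʃ].

[ĩmalurlũnaʃ]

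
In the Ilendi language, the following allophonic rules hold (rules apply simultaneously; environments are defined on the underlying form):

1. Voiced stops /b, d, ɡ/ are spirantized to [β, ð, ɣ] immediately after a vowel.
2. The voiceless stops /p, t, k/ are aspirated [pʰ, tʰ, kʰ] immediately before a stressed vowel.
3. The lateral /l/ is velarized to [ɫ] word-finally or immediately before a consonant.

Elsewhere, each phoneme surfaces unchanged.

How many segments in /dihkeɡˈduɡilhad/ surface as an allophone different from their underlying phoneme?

Segments that undergo a rule: /ɡ/ → [ɣ] (rule 1); /ɡ/ → [ɣ] (rule 1); /l/ → [ɫ] (rule 3); /d/ → [ð] (rule 1).
All other segments surface unchanged.

4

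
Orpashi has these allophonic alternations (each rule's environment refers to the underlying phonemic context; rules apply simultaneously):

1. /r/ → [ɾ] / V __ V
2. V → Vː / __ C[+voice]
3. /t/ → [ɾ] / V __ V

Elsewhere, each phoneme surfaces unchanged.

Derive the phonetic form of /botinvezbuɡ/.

/b/ (word-initial): no rule targets it → [b].
/o/ — between /b/ and /t/; rule 2 does not apply here → [o].
/t/ (between /o/ and /i/) occurs between two vowels → [ɾ] by rule 3.
/i/ (between /t/ and /n/): before a voiced consonant, so rule 2 applies → [iː].
/n/ (between /i/ and /v/): no rule targets it → [n].
/v/ — not in any rule's target class → [v].
/e/ meets the environment for rule 2 (before a voiced consonant) → [eː].
/z/ (between /e/ and /b/): no rule targets it → [z].
/b/ — not in any rule's target class → [b].
/u/ (between /b/ and /ɡ/): before a voiced consonant, so rule 2 applies → [uː].
/ɡ/ stays [ɡ].

[boɾiːnveːzbuːɡ]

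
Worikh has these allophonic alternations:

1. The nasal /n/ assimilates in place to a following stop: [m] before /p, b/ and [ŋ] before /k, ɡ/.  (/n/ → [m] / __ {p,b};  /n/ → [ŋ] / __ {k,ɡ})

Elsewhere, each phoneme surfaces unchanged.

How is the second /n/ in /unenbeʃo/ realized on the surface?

[m]

/n/ (between /e/ and /b/): before a labial or velar stop, so rule 1 applies → [m].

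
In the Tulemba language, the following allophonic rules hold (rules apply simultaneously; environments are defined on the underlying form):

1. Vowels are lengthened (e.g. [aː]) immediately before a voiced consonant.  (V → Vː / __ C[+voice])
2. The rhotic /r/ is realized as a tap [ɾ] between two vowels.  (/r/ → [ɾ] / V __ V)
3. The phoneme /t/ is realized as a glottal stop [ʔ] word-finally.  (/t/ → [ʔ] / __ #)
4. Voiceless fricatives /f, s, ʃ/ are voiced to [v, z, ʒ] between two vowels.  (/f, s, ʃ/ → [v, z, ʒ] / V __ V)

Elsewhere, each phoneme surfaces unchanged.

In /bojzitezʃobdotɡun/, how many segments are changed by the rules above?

Segments that undergo a rule: /o/ → [oː] (rule 1); /e/ → [eː] (rule 1); /o/ → [oː] (rule 1); /u/ → [uː] (rule 1).
All other segments surface unchanged.

4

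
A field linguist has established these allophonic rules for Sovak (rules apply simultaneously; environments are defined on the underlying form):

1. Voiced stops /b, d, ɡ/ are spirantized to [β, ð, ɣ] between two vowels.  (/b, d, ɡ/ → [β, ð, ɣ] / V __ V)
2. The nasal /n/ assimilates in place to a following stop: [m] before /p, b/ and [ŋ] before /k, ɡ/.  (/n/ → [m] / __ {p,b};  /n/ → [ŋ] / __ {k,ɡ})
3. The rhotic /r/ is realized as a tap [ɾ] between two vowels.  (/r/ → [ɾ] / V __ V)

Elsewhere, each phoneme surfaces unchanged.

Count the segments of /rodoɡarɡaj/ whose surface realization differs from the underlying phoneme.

Segments that undergo a rule: /d/ → [ð] (rule 1); /ɡ/ → [ɣ] (rule 1).
All other segments surface unchanged.

2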